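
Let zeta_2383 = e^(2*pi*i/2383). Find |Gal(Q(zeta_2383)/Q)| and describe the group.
|Gal(Q(zeta_2383)/Q)| = phi(2383) = 2382; group ≅ (Z/2383Z)^* ≅ Z/2382Z

The n-th cyclotomic polynomial Φ_2383(x) is the minimal polynomial of zeta_2383 over Q and has degree phi(2383) = 2382. So Q(zeta_2383) is a degree-2382 Galois extension with Galois group (Z/2383Z)^*. (Z/2383Z)^* is cyclic since 2383 is an odd prime power (or 4). Hence Gal(Q(zeta_2383)/Q) ≅ Z/2382Z.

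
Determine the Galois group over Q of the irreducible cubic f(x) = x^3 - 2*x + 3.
Gal(K/Q) = S_3 (symmetric group of order 6)

Compute the discriminant of x^3 + (0)*x^2 + (-2)*x + (3): Δ = -211. Since Δ is not a rational square, the Galois group is not contained in A_3; it must be the full S_3 (irreducibility of the cubic rules out anything smaller).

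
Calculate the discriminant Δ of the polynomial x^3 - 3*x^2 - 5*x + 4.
Δ = 1805

For x^3 + a x^2 + b x + c the discriminant is Δ = 18 a b c - 4 a^3 c + a^2 b^2 - 4 b^3 - 27 c^2.
Plug a = -3, b = -5, c = 4:
  18*(-3)*(-5)*(4) - 4*(-3)^3*(4) + (-3)^2*(-5)^2 - 4*(-5)^3 - 27*(4)^2
  = 1080 + (432) + 225 + (500) + (-432)
  = 1805.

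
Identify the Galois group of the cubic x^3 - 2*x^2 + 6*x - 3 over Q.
Gal(K/Q) = S_3 (symmetric group of order 6)

Compute the discriminant of x^3 + (-2)*x^2 + (6)*x + (-3): Δ = -411. Since Δ is not a rational square, the Galois group is not contained in A_3; it must be the full S_3 (irreducibility of the cubic rules out anything smaller).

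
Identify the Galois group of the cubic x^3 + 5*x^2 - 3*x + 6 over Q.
Gal(K/Q) = S_3 (symmetric group of order 6)

Compute the discriminant of x^3 + (5)*x^2 + (-3)*x + (6): Δ = -5259. Since Δ is not a rational square, the Galois group is not contained in A_3; it must be the full S_3 (irreducibility of the cubic rules out anything smaller).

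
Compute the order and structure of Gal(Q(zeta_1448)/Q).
|Gal(Q(zeta_1448)/Q)| = phi(1448) = 720; group ≅ (Z/1448Z)^* ≅ Z/2Z × Z/2Z × Z/180Z

The n-th cyclotomic polynomial Φ_1448(x) is the minimal polynomial of zeta_1448 over Q and has degree phi(1448) = 720. So Q(zeta_1448) is a degree-720 Galois extension with Galois group (Z/1448Z)^*. By CRT, (Z/1448Z)^* ≅ (Z/8Z)^* × (Z/181Z)^*. Each prime-power unit group is (Z/8Z)^* ≅ Z/2Z × Z/2Z; (Z/181Z)^* ≅ Z/180Z. Hence Gal(Q(zeta_1448)/Q) ≅ Z/2Z × Z/2Z × Z/180Z.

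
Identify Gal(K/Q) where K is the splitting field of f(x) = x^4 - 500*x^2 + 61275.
Gal(K/Q) = V_4 (Klein four-group, Z/2Z × Z/2Z)

f factors as (x^2 - 215)(x^2 - 285), so the splitting field is K = Q(sqrt(215), sqrt(285)). The elements 215, 285, 61275 are all non-squares in Q, so sqrt(215) and sqrt(285) generate independent quadratic extensions. Thus [K:Q] = 4 and Gal(K/Q) is generated by the two order-2 automorphisms sqrt(215) ↦ -sqrt(215) and sqrt(285) ↦ -sqrt(285), giving V_4.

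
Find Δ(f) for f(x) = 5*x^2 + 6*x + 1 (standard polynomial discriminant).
Δ = 16

For a quadratic a x^2 + b x + c the discriminant is Δ = b^2 - 4ac = (6)^2 - 4*(5)*(1) = 36 - (20) = 16.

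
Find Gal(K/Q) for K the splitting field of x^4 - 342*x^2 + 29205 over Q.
Gal(K/Q) = V_4 (Klein four-group, Z/2Z × Z/2Z)

f factors as (x^2 - 165)(x^2 - 177), so the splitting field is K = Q(sqrt(165), sqrt(177)). The elements 165, 177, 29205 are all non-squares in Q, so sqrt(165) and sqrt(177) generate independent quadratic extensions. Thus [K:Q] = 4 and Gal(K/Q) is generated by the two order-2 automorphisms sqrt(165) ↦ -sqrt(165) and sqrt(177) ↦ -sqrt(177), giving V_4.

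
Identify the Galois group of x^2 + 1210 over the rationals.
Gal(K/Q) = Z/2Z (cyclic of order 2)

x^2 + 1210 is irreducible over Q since -1210 is not a rational square. The splitting field Q(sqrt(-1210)) has degree 2 over Q, and its unique nontrivial automorphism is sqrt(-1210) ↦ -sqrt(-1210). Hence Gal(Q(sqrt(-1210))/Q) = Z/2Z.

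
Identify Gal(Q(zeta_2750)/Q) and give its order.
|Gal(Q(zeta_2750)/Q)| = phi(2750) = 1000; group ≅ (Z/2750Z)^* ≅ Z/10Z × Z/100Z

The n-th cyclotomic polynomial Φ_2750(x) is the minimal polynomial of zeta_2750 over Q and has degree phi(2750) = 1000. So Q(zeta_2750) is a degree-1000 Galois extension with Galois group (Z/2750Z)^*. By CRT, (Z/2750Z)^* ≅ (Z/2Z)^* × (Z/125Z)^* × (Z/11Z)^*. Each prime-power unit group is (Z/2Z)^* ≅ trivial group (order 1); (Z/125Z)^* ≅ Z/100Z; (Z/11Z)^* ≅ Z/10Z. Hence Gal(Q(zeta_2750)/Q) ≅ Z/10Z × Z/100Z.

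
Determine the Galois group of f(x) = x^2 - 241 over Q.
Gal(K/Q) = Z/2Z (cyclic of order 2)

x^2 - 241 is irreducible over Q since 241 is not a rational square. The splitting field Q(sqrt(241)) has degree 2 over Q, and its unique nontrivial automorphism is sqrt(241) ↦ -sqrt(241). Hence Gal(Q(sqrt(241))/Q) = Z/2Z.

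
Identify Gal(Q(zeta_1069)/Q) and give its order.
|Gal(Q(zeta_1069)/Q)| = phi(1069) = 1068; group ≅ (Z/1069Z)^* ≅ Z/1068Z

The n-th cyclotomic polynomial Φ_1069(x) is the minimal polynomial of zeta_1069 over Q and has degree phi(1069) = 1068. So Q(zeta_1069) is a degree-1068 Galois extension with Galois group (Z/1069Z)^*. (Z/1069Z)^* is cyclic since 1069 is an odd prime power (or 4). Hence Gal(Q(zeta_1069)/Q) ≅ Z/1068Z.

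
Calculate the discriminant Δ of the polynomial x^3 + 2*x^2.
Δ = 0

For x^3 + a x^2 + b x + c the discriminant is Δ = 18 a b c - 4 a^3 c + a^2 b^2 - 4 b^3 - 27 c^2.
Plug a = 2, b = 0, c = 0:
  18*(2)*(0)*(0) - 4*(2)^3*(0) + (2)^2*(0)^2 - 4*(0)^3 - 27*(0)^2
  = 0 + (0) + 0 + (0) + (0)
  = 0.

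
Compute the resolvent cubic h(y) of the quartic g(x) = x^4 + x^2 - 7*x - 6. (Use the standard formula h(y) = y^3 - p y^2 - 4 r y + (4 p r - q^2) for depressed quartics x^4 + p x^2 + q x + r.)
h(y) = y^3 - y^2 + 24*y - 73

Identify coefficients: p = 1, q = -7, r = -6.
Plug into h(y) = y^3 - p y^2 - 4 r y + (4 p r - q^2):
  h(y) = y^3 - (1) y^2 - 4*(-6) y + (4*(1)*(-6) - (-7)^2)
       = y^3 + (-1) y^2 + (24) y + (-73).
Simplifying: h(y) = y^3 - y^2 + 24*y - 73.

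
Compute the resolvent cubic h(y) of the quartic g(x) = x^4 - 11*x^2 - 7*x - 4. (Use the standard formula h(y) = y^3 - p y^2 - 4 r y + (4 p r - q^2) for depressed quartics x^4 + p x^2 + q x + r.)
h(y) = y^3 + 11*y^2 + 16*y + 127

Identify coefficients: p = -11, q = -7, r = -4.
Plug into h(y) = y^3 - p y^2 - 4 r y + (4 p r - q^2):
  h(y) = y^3 - (-11) y^2 - 4*(-4) y + (4*(-11)*(-4) - (-7)^2)
       = y^3 + (11) y^2 + (16) y + (127).
Simplifying: h(y) = y^3 + 11*y^2 + 16*y + 127.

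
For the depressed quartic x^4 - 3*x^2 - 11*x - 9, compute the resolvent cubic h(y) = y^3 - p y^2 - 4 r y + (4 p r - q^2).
h(y) = y^3 + 3*y^2 + 36*y - 13

Identify coefficients: p = -3, q = -11, r = -9.
Plug into h(y) = y^3 - p y^2 - 4 r y + (4 p r - q^2):
  h(y) = y^3 - (-3) y^2 - 4*(-9) y + (4*(-3)*(-9) - (-11)^2)
       = y^3 + (3) y^2 + (36) y + (-13).
Simplifying: h(y) = y^3 + 3*y^2 + 36*y - 13.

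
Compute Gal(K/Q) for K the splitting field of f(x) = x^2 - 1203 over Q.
Gal(K/Q) = Z/2Z (cyclic of order 2)

x^2 - 1203 is irreducible over Q since 1203 is not a rational square. The splitting field Q(sqrt(1203)) has degree 2 over Q, and its unique nontrivial automorphism is sqrt(1203) ↦ -sqrt(1203). Hence Gal(Q(sqrt(1203))/Q) = Z/2Z.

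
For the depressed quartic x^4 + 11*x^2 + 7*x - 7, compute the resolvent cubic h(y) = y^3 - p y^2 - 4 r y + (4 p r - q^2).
h(y) = y^3 - 11*y^2 + 28*y - 357

Identify coefficients: p = 11, q = 7, r = -7.
Plug into h(y) = y^3 - p y^2 - 4 r y + (4 p r - q^2):
  h(y) = y^3 - (11) y^2 - 4*(-7) y + (4*(11)*(-7) - (7)^2)
       = y^3 + (-11) y^2 + (28) y + (-357).
Simplifying: h(y) = y^3 - 11*y^2 + 28*y - 357.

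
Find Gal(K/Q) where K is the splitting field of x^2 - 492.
Gal(K/Q) = Z/2Z (cyclic of order 2)

x^2 - 492 is irreducible over Q since 492 is not a rational square. The splitting field Q(sqrt(492)) has degree 2 over Q, and its unique nontrivial automorphism is sqrt(492) ↦ -sqrt(492). Hence Gal(Q(sqrt(492))/Q) = Z/2Z.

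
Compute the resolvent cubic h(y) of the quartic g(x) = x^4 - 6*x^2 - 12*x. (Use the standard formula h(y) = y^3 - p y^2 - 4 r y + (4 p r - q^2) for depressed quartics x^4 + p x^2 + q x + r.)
h(y) = y^3 + 6*y^2 - 144

Identify coefficients: p = -6, q = -12, r = 0.
Plug into h(y) = y^3 - p y^2 - 4 r y + (4 p r - q^2):
  h(y) = y^3 - (-6) y^2 - 4*(0) y + (4*(-6)*(0) - (-12)^2)
       = y^3 + (6) y^2 + (0) y + (-144).
Simplifying: h(y) = y^3 + 6*y^2 - 144.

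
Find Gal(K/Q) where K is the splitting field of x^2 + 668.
Gal(K/Q) = Z/2Z (cyclic of order 2)

x^2 + 668 is irreducible over Q since -668 is not a rational square. The splitting field Q(sqrt(-668)) has degree 2 over Q, and its unique nontrivial automorphism is sqrt(-668) ↦ -sqrt(-668). Hence Gal(Q(sqrt(-668))/Q) = Z/2Z.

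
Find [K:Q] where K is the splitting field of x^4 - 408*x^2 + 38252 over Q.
[K:Q] = 4

f factors as (x^2 - 262)(x^2 - 146); the splitting field is K = Q(sqrt(262), sqrt(146)). Since 262, 146, and 38252 are all non-squares in Q, the three subfields Q(sqrt(262)), Q(sqrt(146)), Q(sqrt(38252)) are distinct degree-2 extensions, so [K:Q] = 4 (Klein four Galois group).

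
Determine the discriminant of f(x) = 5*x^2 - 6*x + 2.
Δ = -4

For a quadratic a x^2 + b x + c the discriminant is Δ = b^2 - 4ac = (-6)^2 - 4*(5)*(2) = 36 - (40) = -4.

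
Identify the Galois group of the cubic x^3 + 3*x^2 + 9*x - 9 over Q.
Gal(K/Q) = S_3 (symmetric group of order 6)

Compute the discriminant of x^3 + (3)*x^2 + (9)*x + (-9): Δ = -7776. Since Δ is not a rational square, the Galois group is not contained in A_3; it must be the full S_3 (irreducibility of the cubic rules out anything smaller).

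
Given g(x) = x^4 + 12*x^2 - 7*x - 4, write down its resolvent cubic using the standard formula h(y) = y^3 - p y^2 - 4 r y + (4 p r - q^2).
h(y) = y^3 - 12*y^2 + 16*y - 241

Identify coefficients: p = 12, q = -7, r = -4.
Plug into h(y) = y^3 - p y^2 - 4 r y + (4 p r - q^2):
  h(y) = y^3 - (12) y^2 - 4*(-4) y + (4*(12)*(-4) - (-7)^2)
       = y^3 + (-12) y^2 + (16) y + (-241).
Simplifying: h(y) = y^3 - 12*y^2 + 16*y - 241.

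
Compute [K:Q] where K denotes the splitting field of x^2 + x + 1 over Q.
[K:Q] = 2

The discriminant of x^2 + (1)*x + (1) is b^2 - 4c = 1 - (4) = -3. Since -3 is not a perfect square in Q, the polynomial is irreducible over Q. Its two roots generate a degree-2 extension, so [K:Q] = 2.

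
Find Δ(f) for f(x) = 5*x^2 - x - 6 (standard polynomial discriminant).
Δ = 121

For a quadratic a x^2 + b x + c the discriminant is Δ = b^2 - 4ac = (-1)^2 - 4*(5)*(-6) = 1 - (-120) = 121.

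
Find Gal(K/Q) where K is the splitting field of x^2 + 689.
Gal(K/Q) = Z/2Z (cyclic of order 2)

x^2 + 689 is irreducible over Q since -689 is not a rational square. The splitting field Q(sqrt(-689)) has degree 2 over Q, and its unique nontrivial automorphism is sqrt(-689) ↦ -sqrt(-689). Hence Gal(Q(sqrt(-689))/Q) = Z/2Z.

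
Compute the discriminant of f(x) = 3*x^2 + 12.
Δ = -144

For a quadratic a x^2 + b x + c the discriminant is Δ = b^2 - 4ac = (0)^2 - 4*(3)*(12) = 0 - (144) = -144.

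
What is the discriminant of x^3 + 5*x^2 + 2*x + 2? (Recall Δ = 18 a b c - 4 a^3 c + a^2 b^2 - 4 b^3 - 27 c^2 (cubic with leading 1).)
Δ = -680

For x^3 + a x^2 + b x + c the discriminant is Δ = 18 a b c - 4 a^3 c + a^2 b^2 - 4 b^3 - 27 c^2.
Plug a = 5, b = 2, c = 2:
  18*(5)*(2)*(2) - 4*(5)^3*(2) + (5)^2*(2)^2 - 4*(2)^3 - 27*(2)^2
  = 360 + (-1000) + 100 + (-32) + (-108)
  = -680.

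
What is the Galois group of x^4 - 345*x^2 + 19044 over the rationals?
Gal(K/Q) = Z/2Z (cyclic of order 2)

f factors as (x^2 - 69)(x^2 - 276), so the splitting field is K = Q(sqrt(69), sqrt(276)). The squarefree part of 69 is 69 and the squarefree part of 276 is also 69, so sqrt(69) and sqrt(276) are both rational multiples of sqrt(69). Hence Q(sqrt(69)) = Q(sqrt(276)) = Q(sqrt(69)), and the splitting field collapses to a single degree-2 extension with Galois group Z/2Z.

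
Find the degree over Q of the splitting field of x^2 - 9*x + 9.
[K:Q] = 2

The discriminant of x^2 + (-9)*x + (9) is b^2 - 4c = 81 - (36) = 45. Since 45 is not a perfect square in Q, the polynomial is irreducible over Q. Its two roots generate a degree-2 extension, so [K:Q] = 2.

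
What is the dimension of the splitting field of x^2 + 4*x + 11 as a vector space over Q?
[K:Q] = 2

The discriminant of x^2 + (4)*x + (11) is b^2 - 4c = 16 - (44) = -28. Since -28 is not a perfect square in Q, the polynomial is irreducible over Q. Its two roots generate a degree-2 extension, so [K:Q] = 2.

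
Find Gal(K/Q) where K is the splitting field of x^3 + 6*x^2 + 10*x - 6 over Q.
Gal(K/Q) = S_3 (symmetric group of order 6)

Compute the discriminant of x^3 + (6)*x^2 + (10)*x + (-6): Δ = -2668. Since Δ is not a rational square, the Galois group is not contained in A_3; it must be the full S_3 (irreducibility of the cubic rules out anything smaller).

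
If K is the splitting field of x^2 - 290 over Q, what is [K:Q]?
[K:Q] = 2

The polynomial x^2 - 290 is irreducible over Q since 290 is not a perfect square. Its splitting field is Q(sqrt(290)), which has degree 2 over Q.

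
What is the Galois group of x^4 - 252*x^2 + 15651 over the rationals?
Gal(K/Q) = V_4 (Klein four-group, Z/2Z × Z/2Z)

f factors as (x^2 - 111)(x^2 - 141), so the splitting field is K = Q(sqrt(111), sqrt(141)). The elements 111, 141, 15651 are all non-squares in Q, so sqrt(111) and sqrt(141) generate independent quadratic extensions. Thus [K:Q] = 4 and Gal(K/Q) is generated by the two order-2 automorphisms sqrt(111) ↦ -sqrt(111) and sqrt(141) ↦ -sqrt(141), giving V_4.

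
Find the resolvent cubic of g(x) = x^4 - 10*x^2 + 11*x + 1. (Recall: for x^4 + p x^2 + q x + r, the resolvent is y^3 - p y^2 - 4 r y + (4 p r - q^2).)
h(y) = y^3 + 10*y^2 - 4*y - 161

Identify coefficients: p = -10, q = 11, r = 1.
Plug into h(y) = y^3 - p y^2 - 4 r y + (4 p r - q^2):
  h(y) = y^3 - (-10) y^2 - 4*(1) y + (4*(-10)*(1) - (11)^2)
       = y^3 + (10) y^2 + (-4) y + (-161).
Simplifying: h(y) = y^3 + 10*y^2 - 4*y - 161.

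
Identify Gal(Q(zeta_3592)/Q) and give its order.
|Gal(Q(zeta_3592)/Q)| = phi(3592) = 1792; group ≅ (Z/3592Z)^* ≅ Z/2Z × Z/2Z × Z/448Z

The n-th cyclotomic polynomial Φ_3592(x) is the minimal polynomial of zeta_3592 over Q and has degree phi(3592) = 1792. So Q(zeta_3592) is a degree-1792 Galois extension with Galois group (Z/3592Z)^*. By CRT, (Z/3592Z)^* ≅ (Z/8Z)^* × (Z/449Z)^*. Each prime-power unit group is (Z/8Z)^* ≅ Z/2Z × Z/2Z; (Z/449Z)^* ≅ Z/448Z. Hence Gal(Q(zeta_3592)/Q) ≅ Z/2Z × Z/2Z × Z/448Z.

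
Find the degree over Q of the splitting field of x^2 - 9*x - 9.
[K:Q] = 2

The discriminant of x^2 + (-9)*x + (-9) is b^2 - 4c = 81 - (-36) = 117. Since 117 is not a perfect square in Q, the polynomial is irreducible over Q. Its two roots generate a degree-2 extension, so [K:Q] = 2.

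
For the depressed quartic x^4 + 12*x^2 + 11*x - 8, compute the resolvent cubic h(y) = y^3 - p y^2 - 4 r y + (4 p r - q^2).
h(y) = y^3 - 12*y^2 + 32*y - 505

Identify coefficients: p = 12, q = 11, r = -8.
Plug into h(y) = y^3 - p y^2 - 4 r y + (4 p r - q^2):
  h(y) = y^3 - (12) y^2 - 4*(-8) y + (4*(12)*(-8) - (11)^2)
       = y^3 + (-12) y^2 + (32) y + (-505).
Simplifying: h(y) = y^3 - 12*y^2 + 32*y - 505.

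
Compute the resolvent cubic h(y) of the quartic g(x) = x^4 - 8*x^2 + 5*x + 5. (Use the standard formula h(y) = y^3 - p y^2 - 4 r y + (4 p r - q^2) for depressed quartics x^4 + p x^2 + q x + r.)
h(y) = y^3 + 8*y^2 - 20*y - 185

Identify coefficients: p = -8, q = 5, r = 5.
Plug into h(y) = y^3 - p y^2 - 4 r y + (4 p r - q^2):
  h(y) = y^3 - (-8) y^2 - 4*(5) y + (4*(-8)*(5) - (5)^2)
       = y^3 + (8) y^2 + (-20) y + (-185).
Simplifying: h(y) = y^3 + 8*y^2 - 20*y - 185.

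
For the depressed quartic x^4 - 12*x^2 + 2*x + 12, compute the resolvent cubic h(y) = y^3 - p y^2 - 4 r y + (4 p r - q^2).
h(y) = y^3 + 12*y^2 - 48*y - 580

Identify coefficients: p = -12, q = 2, r = 12.
Plug into h(y) = y^3 - p y^2 - 4 r y + (4 p r - q^2):
  h(y) = y^3 - (-12) y^2 - 4*(12) y + (4*(-12)*(12) - (2)^2)
       = y^3 + (12) y^2 + (-48) y + (-580).
Simplifying: h(y) = y^3 + 12*y^2 - 48*y - 580.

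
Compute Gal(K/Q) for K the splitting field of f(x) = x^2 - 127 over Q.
Gal(K/Q) = Z/2Z (cyclic of order 2)

x^2 - 127 is irreducible over Q since 127 is not a rational square. The splitting field Q(sqrt(127)) has degree 2 over Q, and its unique nontrivial automorphism is sqrt(127) ↦ -sqrt(127). Hence Gal(Q(sqrt(127))/Q) = Z/2Z.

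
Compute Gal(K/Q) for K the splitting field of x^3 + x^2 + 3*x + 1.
Gal(K/Q) = S_3 (symmetric group of order 6)

Compute the discriminant of x^3 + (1)*x^2 + (3)*x + (1): Δ = -76. Since Δ is not a rational square, the Galois group is not contained in A_3; it must be the full S_3 (irreducibility of the cubic rules out anything smaller).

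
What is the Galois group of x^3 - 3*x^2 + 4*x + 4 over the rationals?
Gal(K/Q) = S_3 (symmetric group of order 6)

Compute the discriminant of x^3 + (-3)*x^2 + (4)*x + (4): Δ = -976. Since Δ is not a rational square, the Galois group is not contained in A_3; it must be the full S_3 (irreducibility of the cubic rules out anything smaller).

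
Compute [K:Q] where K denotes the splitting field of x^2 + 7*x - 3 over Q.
[K:Q] = 2

The discriminant of x^2 + (7)*x + (-3) is b^2 - 4c = 49 - (-12) = 61. Since 61 is not a perfect square in Q, the polynomial is irreducible over Q. Its two roots generate a degree-2 extension, so [K:Q] = 2.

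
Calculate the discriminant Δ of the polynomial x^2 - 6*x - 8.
Δ = 68

For a quadratic a x^2 + b x + c the discriminant is Δ = b^2 - 4ac = (-6)^2 - 4*(1)*(-8) = 36 - (-32) = 68.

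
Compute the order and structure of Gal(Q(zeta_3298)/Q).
|Gal(Q(zeta_3298)/Q)| = phi(3298) = 1536; group ≅ (Z/3298Z)^* ≅ Z/16Z × Z/96Z

The n-th cyclotomic polynomial Φ_3298(x) is the minimal polynomial of zeta_3298 over Q and has degree phi(3298) = 1536. So Q(zeta_3298) is a degree-1536 Galois extension with Galois group (Z/3298Z)^*. By CRT, (Z/3298Z)^* ≅ (Z/2Z)^* × (Z/17Z)^* × (Z/97Z)^*. Each prime-power unit group is (Z/2Z)^* ≅ trivial group (order 1); (Z/17Z)^* ≅ Z/16Z; (Z/97Z)^* ≅ Z/96Z. Hence Gal(Q(zeta_3298)/Q) ≅ Z/16Z × Z/96Z.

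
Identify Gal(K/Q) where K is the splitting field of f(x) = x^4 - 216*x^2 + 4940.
Gal(K/Q) = V_4 (Klein four-group, Z/2Z × Z/2Z)

f factors as (x^2 - 190)(x^2 - 26), so the splitting field is K = Q(sqrt(190), sqrt(26)). The elements 190, 26, 4940 are all non-squares in Q, so sqrt(190) and sqrt(26) generate independent quadratic extensions. Thus [K:Q] = 4 and Gal(K/Q) is generated by the two order-2 automorphisms sqrt(190) ↦ -sqrt(190) and sqrt(26) ↦ -sqrt(26), giving V_4.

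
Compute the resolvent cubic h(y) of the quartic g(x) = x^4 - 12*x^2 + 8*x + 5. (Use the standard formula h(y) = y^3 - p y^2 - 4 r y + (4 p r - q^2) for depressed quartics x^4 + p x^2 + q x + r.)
h(y) = y^3 + 12*y^2 - 20*y - 304

Identify coefficients: p = -12, q = 8, r = 5.
Plug into h(y) = y^3 - p y^2 - 4 r y + (4 p r - q^2):
  h(y) = y^3 - (-12) y^2 - 4*(5) y + (4*(-12)*(5) - (8)^2)
       = y^3 + (12) y^2 + (-20) y + (-304).
Simplifying: h(y) = y^3 + 12*y^2 - 20*y - 304.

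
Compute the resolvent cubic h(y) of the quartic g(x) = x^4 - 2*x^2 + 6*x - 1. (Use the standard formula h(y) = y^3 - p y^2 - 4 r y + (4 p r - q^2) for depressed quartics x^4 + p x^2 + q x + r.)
h(y) = y^3 + 2*y^2 + 4*y - 28

Identify coefficients: p = -2, q = 6, r = -1.
Plug into h(y) = y^3 - p y^2 - 4 r y + (4 p r - q^2):
  h(y) = y^3 - (-2) y^2 - 4*(-1) y + (4*(-2)*(-1) - (6)^2)
       = y^3 + (2) y^2 + (4) y + (-28).
Simplifying: h(y) = y^3 + 2*y^2 + 4*y - 28.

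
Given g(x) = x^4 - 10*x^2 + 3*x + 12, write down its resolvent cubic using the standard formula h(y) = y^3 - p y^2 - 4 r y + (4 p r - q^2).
h(y) = y^3 + 10*y^2 - 48*y - 489

Identify coefficients: p = -10, q = 3, r = 12.
Plug into h(y) = y^3 - p y^2 - 4 r y + (4 p r - q^2):
  h(y) = y^3 - (-10) y^2 - 4*(12) y + (4*(-10)*(12) - (3)^2)
       = y^3 + (10) y^2 + (-48) y + (-489).
Simplifying: h(y) = y^3 + 10*y^2 - 48*y - 489.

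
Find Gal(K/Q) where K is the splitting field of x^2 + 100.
Gal(K/Q) = Z/2Z (cyclic of order 2)

x^2 + 100 is irreducible over Q since -100 is not a rational square. The splitting field Q(sqrt(-100)) has degree 2 over Q, and its unique nontrivial automorphism is sqrt(-100) ↦ -sqrt(-100). Hence Gal(Q(sqrt(-100))/Q) = Z/2Z.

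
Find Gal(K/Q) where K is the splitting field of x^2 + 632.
Gal(K/Q) = Z/2Z (cyclic of order 2)

x^2 + 632 is irreducible over Q since -632 is not a rational square. The splitting field Q(sqrt(-632)) has degree 2 over Q, and its unique nontrivial automorphism is sqrt(-632) ↦ -sqrt(-632). Hence Gal(Q(sqrt(-632))/Q) = Z/2Z.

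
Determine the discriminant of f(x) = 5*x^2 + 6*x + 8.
Δ = -124

For a quadratic a x^2 + b x + c the discriminant is Δ = b^2 - 4ac = (6)^2 - 4*(5)*(8) = 36 - (160) = -124.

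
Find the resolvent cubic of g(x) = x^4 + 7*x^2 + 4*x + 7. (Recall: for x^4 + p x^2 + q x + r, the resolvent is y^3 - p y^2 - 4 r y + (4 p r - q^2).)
h(y) = y^3 - 7*y^2 - 28*y + 180

Identify coefficients: p = 7, q = 4, r = 7.
Plug into h(y) = y^3 - p y^2 - 4 r y + (4 p r - q^2):
  h(y) = y^3 - (7) y^2 - 4*(7) y + (4*(7)*(7) - (4)^2)
       = y^3 + (-7) y^2 + (-28) y + (180).
Simplifying: h(y) = y^3 - 7*y^2 - 28*y + 180.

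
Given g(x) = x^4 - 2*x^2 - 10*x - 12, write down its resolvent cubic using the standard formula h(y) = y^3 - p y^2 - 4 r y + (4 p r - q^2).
h(y) = y^3 + 2*y^2 + 48*y - 4

Identify coefficients: p = -2, q = -10, r = -12.
Plug into h(y) = y^3 - p y^2 - 4 r y + (4 p r - q^2):
  h(y) = y^3 - (-2) y^2 - 4*(-12) y + (4*(-2)*(-12) - (-10)^2)
       = y^3 + (2) y^2 + (48) y + (-4).
Simplifying: h(y) = y^3 + 2*y^2 + 48*y - 4.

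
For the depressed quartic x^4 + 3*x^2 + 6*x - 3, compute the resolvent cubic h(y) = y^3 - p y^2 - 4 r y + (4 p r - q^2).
h(y) = y^3 - 3*y^2 + 12*y - 72

Identify coefficients: p = 3, q = 6, r = -3.
Plug into h(y) = y^3 - p y^2 - 4 r y + (4 p r - q^2):
  h(y) = y^3 - (3) y^2 - 4*(-3) y + (4*(3)*(-3) - (6)^2)
       = y^3 + (-3) y^2 + (12) y + (-72).
Simplifying: h(y) = y^3 - 3*y^2 + 12*y - 72.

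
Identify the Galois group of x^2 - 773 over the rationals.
Gal(K/Q) = Z/2Z (cyclic of order 2)

x^2 - 773 is irreducible over Q since 773 is not a rational square. The splitting field Q(sqrt(773)) has degree 2 over Q, and its unique nontrivial automorphism is sqrt(773) ↦ -sqrt(773). Hence Gal(Q(sqrt(773))/Q) = Z/2Z.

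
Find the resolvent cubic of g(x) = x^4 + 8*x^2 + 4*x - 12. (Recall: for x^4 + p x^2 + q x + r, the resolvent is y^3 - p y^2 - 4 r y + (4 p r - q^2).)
h(y) = y^3 - 8*y^2 + 48*y - 400

Identify coefficients: p = 8, q = 4, r = -12.
Plug into h(y) = y^3 - p y^2 - 4 r y + (4 p r - q^2):
  h(y) = y^3 - (8) y^2 - 4*(-12) y + (4*(8)*(-12) - (4)^2)
       = y^3 + (-8) y^2 + (48) y + (-400).
Simplifying: h(y) = y^3 - 8*y^2 + 48*y - 400.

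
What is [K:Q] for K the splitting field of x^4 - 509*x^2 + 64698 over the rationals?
[K:Q] = 4

f factors as (x^2 - 246)(x^2 - 263); the splitting field is K = Q(sqrt(246), sqrt(263)). Since 246, 263, and 64698 are all non-squares in Q, the three subfields Q(sqrt(246)), Q(sqrt(263)), Q(sqrt(64698)) are distinct degree-2 extensions, so [K:Q] = 4 (Klein four Galois group).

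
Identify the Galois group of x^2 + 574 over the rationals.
Gal(K/Q) = Z/2Z (cyclic of order 2)

x^2 + 574 is irreducible over Q since -574 is not a rational square. The splitting field Q(sqrt(-574)) has degree 2 over Q, and its unique nontrivial automorphism is sqrt(-574) ↦ -sqrt(-574). Hence Gal(Q(sqrt(-574))/Q) = Z/2Z.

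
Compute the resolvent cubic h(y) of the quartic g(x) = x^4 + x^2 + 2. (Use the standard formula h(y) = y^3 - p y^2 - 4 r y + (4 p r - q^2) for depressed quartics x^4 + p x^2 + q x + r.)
h(y) = y^3 - y^2 - 8*y + 8

Identify coefficients: p = 1, q = 0, r = 2.
Plug into h(y) = y^3 - p y^2 - 4 r y + (4 p r - q^2):
  h(y) = y^3 - (1) y^2 - 4*(2) y + (4*(1)*(2) - (0)^2)
       = y^3 + (-1) y^2 + (-8) y + (8).
Simplifying: h(y) = y^3 - y^2 - 8*y + 8.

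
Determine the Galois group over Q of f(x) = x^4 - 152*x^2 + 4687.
Gal(K/Q) = V_4 (Klein four-group, Z/2Z × Z/2Z)

f factors as (x^2 - 43)(x^2 - 109), so the splitting field is K = Q(sqrt(43), sqrt(109)). The elements 43, 109, 4687 are all non-squares in Q, so sqrt(43) and sqrt(109) generate independent quadratic extensions. Thus [K:Q] = 4 and Gal(K/Q) is generated by the two order-2 automorphisms sqrt(43) ↦ -sqrt(43) and sqrt(109) ↦ -sqrt(109), giving V_4.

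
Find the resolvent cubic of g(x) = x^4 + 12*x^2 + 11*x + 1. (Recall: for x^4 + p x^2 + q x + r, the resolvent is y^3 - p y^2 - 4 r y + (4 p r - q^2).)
h(y) = y^3 - 12*y^2 - 4*y - 73

Identify coefficients: p = 12, q = 11, r = 1.
Plug into h(y) = y^3 - p y^2 - 4 r y + (4 p r - q^2):
  h(y) = y^3 - (12) y^2 - 4*(1) y + (4*(12)*(1) - (11)^2)
       = y^3 + (-12) y^2 + (-4) y + (-73).
Simplifying: h(y) = y^3 - 12*y^2 - 4*y - 73.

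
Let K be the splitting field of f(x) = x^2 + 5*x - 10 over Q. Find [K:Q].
[K:Q] = 2

The discriminant of x^2 + (5)*x + (-10) is b^2 - 4c = 25 - (-40) = 65. Since 65 is not a perfect square in Q, the polynomial is irreducible over Q. Its two roots generate a degree-2 extension, so [K:Q] = 2.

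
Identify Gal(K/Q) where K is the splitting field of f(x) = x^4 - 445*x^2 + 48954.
Gal(K/Q) = V_4 (Klein four-group, Z/2Z × Z/2Z)

f factors as (x^2 - 199)(x^2 - 246), so the splitting field is K = Q(sqrt(199), sqrt(246)). The elements 199, 246, 48954 are all non-squares in Q, so sqrt(199) and sqrt(246) generate independent quadratic extensions. Thus [K:Q] = 4 and Gal(K/Q) is generated by the two order-2 automorphisms sqrt(199) ↦ -sqrt(199) and sqrt(246) ↦ -sqrt(246), giving V_4.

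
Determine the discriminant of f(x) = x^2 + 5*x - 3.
Δ = 37

For a quadratic a x^2 + b x + c the discriminant is Δ = b^2 - 4ac = (5)^2 - 4*(1)*(-3) = 25 - (-12) = 37.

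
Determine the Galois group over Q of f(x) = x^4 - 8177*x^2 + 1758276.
Gal(K/Q) = Z/2Z (cyclic of order 2)

f factors as (x^2 - 221)(x^2 - 7956), so the splitting field is K = Q(sqrt(221), sqrt(7956)). The squarefree part of 221 is 221 and the squarefree part of 7956 is also 221, so sqrt(221) and sqrt(7956) are both rational multiples of sqrt(221). Hence Q(sqrt(221)) = Q(sqrt(7956)) = Q(sqrt(221)), and the splitting field collapses to a single degree-2 extension with Galois group Z/2Z.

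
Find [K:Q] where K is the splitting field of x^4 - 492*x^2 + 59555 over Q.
[K:Q] = 4

f factors as (x^2 - 277)(x^2 - 215); the splitting field is K = Q(sqrt(277), sqrt(215)). Since 277, 215, and 59555 are all non-squares in Q, the three subfields Q(sqrt(277)), Q(sqrt(215)), Q(sqrt(59555)) are distinct degree-2 extensions, so [K:Q] = 4 (Klein four Galois group).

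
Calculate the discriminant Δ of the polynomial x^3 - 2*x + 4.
Δ = -400

For a depressed cubic x^3 + p x + q the discriminant is Δ = -4 p^3 - 27 q^2 = -4*(-2)^3 - 27*(4)^2 = 32 - 432 = -400.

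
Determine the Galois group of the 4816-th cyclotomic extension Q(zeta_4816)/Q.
|Gal(Q(zeta_4816)/Q)| = phi(4816) = 2016; group ≅ (Z/4816Z)^* ≅ Z/2Z × Z/4Z × Z/6Z × Z/42Z

The n-th cyclotomic polynomial Φ_4816(x) is the minimal polynomial of zeta_4816 over Q and has degree phi(4816) = 2016. So Q(zeta_4816) is a degree-2016 Galois extension with Galois group (Z/4816Z)^*. By CRT, (Z/4816Z)^* ≅ (Z/16Z)^* × (Z/7Z)^* × (Z/43Z)^*. Each prime-power unit group is (Z/16Z)^* ≅ Z/2Z × Z/4Z; (Z/7Z)^* ≅ Z/6Z; (Z/43Z)^* ≅ Z/42Z. Hence Gal(Q(zeta_4816)/Q) ≅ Z/2Z × Z/4Z × Z/6Z × Z/42Z.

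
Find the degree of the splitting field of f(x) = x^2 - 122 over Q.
[K:Q] = 2

The polynomial x^2 - 122 is irreducible over Q since 122 is not a perfect square. Its splitting field is Q(sqrt(122)), which has degree 2 over Q.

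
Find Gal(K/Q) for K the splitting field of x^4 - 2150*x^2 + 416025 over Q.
Gal(K/Q) = Z/2Z (cyclic of order 2)

f factors as (x^2 - 1935)(x^2 - 215), so the splitting field is K = Q(sqrt(1935), sqrt(215)). The squarefree part of 1935 is 215 and the squarefree part of 215 is also 215, so sqrt(1935) and sqrt(215) are both rational multiples of sqrt(215). Hence Q(sqrt(1935)) = Q(sqrt(215)) = Q(sqrt(215)), and the splitting field collapses to a single degree-2 extension with Galois group Z/2Z.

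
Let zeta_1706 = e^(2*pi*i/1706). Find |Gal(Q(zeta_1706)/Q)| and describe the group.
|Gal(Q(zeta_1706)/Q)| = phi(1706) = 852; group ≅ (Z/1706Z)^* ≅ Z/852Z

The n-th cyclotomic polynomial Φ_1706(x) is the minimal polynomial of zeta_1706 over Q and has degree phi(1706) = 852. So Q(zeta_1706) is a degree-852 Galois extension with Galois group (Z/1706Z)^*. By CRT, (Z/1706Z)^* ≅ (Z/2Z)^* × (Z/853Z)^*. Each prime-power unit group is (Z/2Z)^* ≅ trivial group (order 1); (Z/853Z)^* ≅ Z/852Z. Hence Gal(Q(zeta_1706)/Q) ≅ Z/852Z.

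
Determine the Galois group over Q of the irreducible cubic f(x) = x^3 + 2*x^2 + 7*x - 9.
Gal(K/Q) = S_3 (symmetric group of order 6)

Compute the discriminant of x^3 + (2)*x^2 + (7)*x + (-9): Δ = -5343. Since Δ is not a rational square, the Galois group is not contained in A_3; it must be the full S_3 (irreducibility of the cubic rules out anything smaller).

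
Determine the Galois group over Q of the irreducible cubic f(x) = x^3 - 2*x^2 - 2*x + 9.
Gal(K/Q) = S_3 (symmetric group of order 6)

Compute the discriminant of x^3 + (-2)*x^2 + (-2)*x + (9): Δ = -1203. Since Δ is not a rational square, the Galois group is not contained in A_3; it must be the full S_3 (irreducibility of the cubic rules out anything smaller).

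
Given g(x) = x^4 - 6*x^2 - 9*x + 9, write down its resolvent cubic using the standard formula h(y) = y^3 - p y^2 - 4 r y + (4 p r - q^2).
h(y) = y^3 + 6*y^2 - 36*y - 297

Identify coefficients: p = -6, q = -9, r = 9.
Plug into h(y) = y^3 - p y^2 - 4 r y + (4 p r - q^2):
  h(y) = y^3 - (-6) y^2 - 4*(9) y + (4*(-6)*(9) - (-9)^2)
       = y^3 + (6) y^2 + (-36) y + (-297).
Simplifying: h(y) = y^3 + 6*y^2 - 36*y - 297.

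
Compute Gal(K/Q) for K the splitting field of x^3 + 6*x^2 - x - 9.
Gal(K/Q) = S_3 (symmetric group of order 6)

Compute the discriminant of x^3 + (6)*x^2 + (-1)*x + (-9): Δ = 6601. Since Δ is not a rational square, the Galois group is not contained in A_3; it must be the full S_3 (irreducibility of the cubic rules out anything smaller).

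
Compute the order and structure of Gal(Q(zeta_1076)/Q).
|Gal(Q(zeta_1076)/Q)| = phi(1076) = 536; group ≅ (Z/1076Z)^* ≅ Z/2Z × Z/268Z

The n-th cyclotomic polynomial Φ_1076(x) is the minimal polynomial of zeta_1076 over Q and has degree phi(1076) = 536. So Q(zeta_1076) is a degree-536 Galois extension with Galois group (Z/1076Z)^*. By CRT, (Z/1076Z)^* ≅ (Z/4Z)^* × (Z/269Z)^*. Each prime-power unit group is (Z/4Z)^* ≅ Z/2Z; (Z/269Z)^* ≅ Z/268Z. Hence Gal(Q(zeta_1076)/Q) ≅ Z/2Z × Z/268Z.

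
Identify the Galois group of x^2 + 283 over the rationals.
Gal(K/Q) = Z/2Z (cyclic of order 2)

x^2 + 283 is irreducible over Q since -283 is not a rational square. The splitting field Q(sqrt(-283)) has degree 2 over Q, and its unique nontrivial automorphism is sqrt(-283) ↦ -sqrt(-283). Hence Gal(Q(sqrt(-283))/Q) = Z/2Z.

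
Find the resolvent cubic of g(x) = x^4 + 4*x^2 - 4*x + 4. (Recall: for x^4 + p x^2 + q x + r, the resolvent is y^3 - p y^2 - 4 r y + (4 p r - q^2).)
h(y) = y^3 - 4*y^2 - 16*y + 48

Identify coefficients: p = 4, q = -4, r = 4.
Plug into h(y) = y^3 - p y^2 - 4 r y + (4 p r - q^2):
  h(y) = y^3 - (4) y^2 - 4*(4) y + (4*(4)*(4) - (-4)^2)
       = y^3 + (-4) y^2 + (-16) y + (48).
Simplifying: h(y) = y^3 - 4*y^2 - 16*y + 48.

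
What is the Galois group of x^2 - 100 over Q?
Gal(K/Q) = trivial group (order 1)

x^2 - 100 factors as (x - 10)(x + 10) over Q, so its splitting field is Q itself and the Galois group is trivial.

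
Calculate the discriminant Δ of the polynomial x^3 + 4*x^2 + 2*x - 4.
Δ = 48

For x^3 + a x^2 + b x + c the discriminant is Δ = 18 a b c - 4 a^3 c + a^2 b^2 - 4 b^3 - 27 c^2.
Plug a = 4, b = 2, c = -4:
  18*(4)*(2)*(-4) - 4*(4)^3*(-4) + (4)^2*(2)^2 - 4*(2)^3 - 27*(-4)^2
  = -576 + (1024) + 64 + (-32) + (-432)
  = 48.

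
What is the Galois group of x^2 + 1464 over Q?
Gal(K/Q) = Z/2Z (cyclic of order 2)

x^2 + 1464 is irreducible over Q since -1464 is not a rational square. The splitting field Q(sqrt(-1464)) has degree 2 over Q, and its unique nontrivial automorphism is sqrt(-1464) ↦ -sqrt(-1464). Hence Gal(Q(sqrt(-1464))/Q) = Z/2Z.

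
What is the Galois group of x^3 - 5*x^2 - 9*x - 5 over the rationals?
Gal(K/Q) = S_3 (symmetric group of order 6)

Compute the discriminant of x^3 + (-5)*x^2 + (-9)*x + (-5): Δ = -2284. Since Δ is not a rational square, the Galois group is not contained in A_3; it must be the full S_3 (irreducibility of the cubic rules out anything smaller).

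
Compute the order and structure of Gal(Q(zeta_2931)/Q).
|Gal(Q(zeta_2931)/Q)| = phi(2931) = 1952; group ≅ (Z/2931Z)^* ≅ Z/2Z × Z/976Z

The n-th cyclotomic polynomial Φ_2931(x) is the minimal polynomial of zeta_2931 over Q and has degree phi(2931) = 1952. So Q(zeta_2931) is a degree-1952 Galois extension with Galois group (Z/2931Z)^*. By CRT, (Z/2931Z)^* ≅ (Z/3Z)^* × (Z/977Z)^*. Each prime-power unit group is (Z/3Z)^* ≅ Z/2Z; (Z/977Z)^* ≅ Z/976Z. Hence Gal(Q(zeta_2931)/Q) ≅ Z/2Z × Z/976Z.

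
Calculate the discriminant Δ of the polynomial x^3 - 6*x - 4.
Δ = 432

For a depressed cubic x^3 + p x + q the discriminant is Δ = -4 p^3 - 27 q^2 = -4*(-6)^3 - 27*(-4)^2 = 864 - 432 = 432.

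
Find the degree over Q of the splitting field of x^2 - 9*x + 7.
[K:Q] = 2

The discriminant of x^2 + (-9)*x + (7) is b^2 - 4c = 81 - (28) = 53. Since 53 is not a perfect square in Q, the polynomial is irreducible over Q. Its two roots generate a degree-2 extension, so [K:Q] = 2.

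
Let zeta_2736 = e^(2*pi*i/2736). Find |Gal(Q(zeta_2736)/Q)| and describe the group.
|Gal(Q(zeta_2736)/Q)| = phi(2736) = 864; group ≅ (Z/2736Z)^* ≅ Z/2Z × Z/4Z × Z/6Z × Z/18Z

The n-th cyclotomic polynomial Φ_2736(x) is the minimal polynomial of zeta_2736 over Q and has degree phi(2736) = 864. So Q(zeta_2736) is a degree-864 Galois extension with Galois group (Z/2736Z)^*. By CRT, (Z/2736Z)^* ≅ (Z/16Z)^* × (Z/9Z)^* × (Z/19Z)^*. Each prime-power unit group is (Z/16Z)^* ≅ Z/2Z × Z/4Z; (Z/9Z)^* ≅ Z/6Z; (Z/19Z)^* ≅ Z/18Z. Hence Gal(Q(zeta_2736)/Q) ≅ Z/2Z × Z/4Z × Z/6Z × Z/18Z.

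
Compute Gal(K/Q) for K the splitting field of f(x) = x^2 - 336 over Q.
Gal(K/Q) = Z/2Z (cyclic of order 2)

x^2 - 336 is irreducible over Q since 336 is not a rational square. The splitting field Q(sqrt(336)) has degree 2 over Q, and its unique nontrivial automorphism is sqrt(336) ↦ -sqrt(336). Hence Gal(Q(sqrt(336))/Q) = Z/2Z.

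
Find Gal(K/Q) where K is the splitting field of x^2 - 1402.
Gal(K/Q) = Z/2Z (cyclic of order 2)

x^2 - 1402 is irreducible over Q since 1402 is not a rational square. The splitting field Q(sqrt(1402)) has degree 2 over Q, and its unique nontrivial automorphism is sqrt(1402) ↦ -sqrt(1402). Hence Gal(Q(sqrt(1402))/Q) = Z/2Z.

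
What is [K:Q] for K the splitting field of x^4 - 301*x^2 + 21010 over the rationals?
[K:Q] = 4

f factors as (x^2 - 191)(x^2 - 110); the splitting field is K = Q(sqrt(191), sqrt(110)). Since 191, 110, and 21010 are all non-squares in Q, the three subfields Q(sqrt(191)), Q(sqrt(110)), Q(sqrt(21010)) are distinct degree-2 extensions, so [K:Q] = 4 (Klein four Galois group).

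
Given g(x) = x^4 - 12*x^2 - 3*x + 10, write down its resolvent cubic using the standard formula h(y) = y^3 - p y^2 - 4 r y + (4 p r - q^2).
h(y) = y^3 + 12*y^2 - 40*y - 489

Identify coefficients: p = -12, q = -3, r = 10.
Plug into h(y) = y^3 - p y^2 - 4 r y + (4 p r - q^2):
  h(y) = y^3 - (-12) y^2 - 4*(10) y + (4*(-12)*(10) - (-3)^2)
       = y^3 + (12) y^2 + (-40) y + (-489).
Simplifying: h(y) = y^3 + 12*y^2 - 40*y - 489.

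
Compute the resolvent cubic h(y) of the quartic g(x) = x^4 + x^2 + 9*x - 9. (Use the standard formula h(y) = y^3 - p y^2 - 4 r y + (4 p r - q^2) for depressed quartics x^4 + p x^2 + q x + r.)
h(y) = y^3 - y^2 + 36*y - 117

Identify coefficients: p = 1, q = 9, r = -9.
Plug into h(y) = y^3 - p y^2 - 4 r y + (4 p r - q^2):
  h(y) = y^3 - (1) y^2 - 4*(-9) y + (4*(1)*(-9) - (9)^2)
       = y^3 + (-1) y^2 + (36) y + (-117).
Simplifying: h(y) = y^3 - y^2 + 36*y - 117.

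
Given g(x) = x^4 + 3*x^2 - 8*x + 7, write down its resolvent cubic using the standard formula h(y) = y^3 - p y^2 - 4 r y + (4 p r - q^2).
h(y) = y^3 - 3*y^2 - 28*y + 20

Identify coefficients: p = 3, q = -8, r = 7.
Plug into h(y) = y^3 - p y^2 - 4 r y + (4 p r - q^2):
  h(y) = y^3 - (3) y^2 - 4*(7) y + (4*(3)*(7) - (-8)^2)
       = y^3 + (-3) y^2 + (-28) y + (20).
Simplifying: h(y) = y^3 - 3*y^2 - 28*y + 20.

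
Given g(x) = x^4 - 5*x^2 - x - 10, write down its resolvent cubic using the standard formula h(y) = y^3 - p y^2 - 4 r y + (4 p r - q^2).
h(y) = y^3 + 5*y^2 + 40*y + 199

Identify coefficients: p = -5, q = -1, r = -10.
Plug into h(y) = y^3 - p y^2 - 4 r y + (4 p r - q^2):
  h(y) = y^3 - (-5) y^2 - 4*(-10) y + (4*(-5)*(-10) - (-1)^2)
       = y^3 + (5) y^2 + (40) y + (199).
Simplifying: h(y) = y^3 + 5*y^2 + 40*y + 199.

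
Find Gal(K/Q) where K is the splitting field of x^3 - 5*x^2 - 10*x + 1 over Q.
Gal(K/Q) = S_3 (symmetric group of order 6)

Compute the discriminant of x^3 + (-5)*x^2 + (-10)*x + (1): Δ = 7873. Since Δ is not a rational square, the Galois group is not contained in A_3; it must be the full S_3 (irreducibility of the cubic rules out anything smaller).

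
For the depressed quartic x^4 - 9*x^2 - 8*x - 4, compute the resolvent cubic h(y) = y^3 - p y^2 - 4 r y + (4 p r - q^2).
h(y) = y^3 + 9*y^2 + 16*y + 80

Identify coefficients: p = -9, q = -8, r = -4.
Plug into h(y) = y^3 - p y^2 - 4 r y + (4 p r - q^2):
  h(y) = y^3 - (-9) y^2 - 4*(-4) y + (4*(-9)*(-4) - (-8)^2)
       = y^3 + (9) y^2 + (16) y + (80).
Simplifying: h(y) = y^3 + 9*y^2 + 16*y + 80.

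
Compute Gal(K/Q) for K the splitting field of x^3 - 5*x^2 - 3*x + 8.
Gal(K/Q) = S_3 (symmetric group of order 6)

Compute the discriminant of x^3 + (-5)*x^2 + (-3)*x + (8): Δ = 4765. Since Δ is not a rational square, the Galois group is not contained in A_3; it must be the full S_3 (irreducibility of the cubic rules out anything smaller).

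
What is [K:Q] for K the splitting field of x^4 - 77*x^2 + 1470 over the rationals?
[K:Q] = 4

f factors as (x^2 - 42)(x^2 - 35); the splitting field is K = Q(sqrt(42), sqrt(35)). Since 42, 35, and 1470 are all non-squares in Q, the three subfields Q(sqrt(42)), Q(sqrt(35)), Q(sqrt(1470)) are distinct degree-2 extensions, so [K:Q] = 4 (Klein four Galois group).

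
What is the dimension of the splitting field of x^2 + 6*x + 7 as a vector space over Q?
[K:Q] = 2

The discriminant of x^2 + (6)*x + (7) is b^2 - 4c = 36 - (28) = 8. Since 8 is not a perfect square in Q, the polynomial is irreducible over Q. Its two roots generate a degree-2 extension, so [K:Q] = 2.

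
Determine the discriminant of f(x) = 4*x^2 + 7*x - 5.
Δ = 129

For a quadratic a x^2 + b x + c the discriminant is Δ = b^2 - 4ac = (7)^2 - 4*(4)*(-5) = 49 - (-80) = 129.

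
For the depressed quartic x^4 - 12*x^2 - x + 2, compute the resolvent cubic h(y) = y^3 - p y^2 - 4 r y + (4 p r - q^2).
h(y) = y^3 + 12*y^2 - 8*y - 97

Identify coefficients: p = -12, q = -1, r = 2.
Plug into h(y) = y^3 - p y^2 - 4 r y + (4 p r - q^2):
  h(y) = y^3 - (-12) y^2 - 4*(2) y + (4*(-12)*(2) - (-1)^2)
       = y^3 + (12) y^2 + (-8) y + (-97).
Simplifying: h(y) = y^3 + 12*y^2 - 8*y - 97.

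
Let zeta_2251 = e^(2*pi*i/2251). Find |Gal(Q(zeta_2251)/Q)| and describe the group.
|Gal(Q(zeta_2251)/Q)| = phi(2251) = 2250; group ≅ (Z/2251Z)^* ≅ Z/2250Z

The n-th cyclotomic polynomial Φ_2251(x) is the minimal polynomial of zeta_2251 over Q and has degree phi(2251) = 2250. So Q(zeta_2251) is a degree-2250 Galois extension with Galois group (Z/2251Z)^*. (Z/2251Z)^* is cyclic since 2251 is an odd prime power (or 4). Hence Gal(Q(zeta_2251)/Q) ≅ Z/2250Z.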